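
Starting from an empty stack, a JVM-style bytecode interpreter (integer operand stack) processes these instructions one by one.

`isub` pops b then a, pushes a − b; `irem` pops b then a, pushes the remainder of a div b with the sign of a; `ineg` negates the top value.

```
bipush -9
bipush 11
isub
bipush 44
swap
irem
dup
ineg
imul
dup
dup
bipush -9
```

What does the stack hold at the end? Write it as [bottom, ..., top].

[-16, -16, -16, -9]

bipush -9 → -9
bipush 11 → -9 11
isub      → -20
bipush 44 → -20 44
swap      → 44 -20
irem      → 4
dup       → 4 4
ineg      → 4 -4
imul      → -16
dup       → -16 -16
dup       → -16 -16 -16
bipush -9 → -16 -16 -16 -9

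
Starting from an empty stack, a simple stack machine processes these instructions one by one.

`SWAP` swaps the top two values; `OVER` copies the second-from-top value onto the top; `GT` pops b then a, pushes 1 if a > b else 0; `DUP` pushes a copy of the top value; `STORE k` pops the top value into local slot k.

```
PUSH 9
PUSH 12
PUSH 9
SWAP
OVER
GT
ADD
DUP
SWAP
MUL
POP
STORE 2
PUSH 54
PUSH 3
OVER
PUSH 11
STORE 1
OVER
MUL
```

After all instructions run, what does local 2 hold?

9

PUSH 9   [9]
PUSH 12  [9, 12]
PUSH 9   [9, 12, 9]
SWAP     [9, 9, 12]
OVER     [9, 9, 12, 9]
GT       [9, 9, 1]
ADD      [9, 10]
DUP      [9, 10, 10]
SWAP     [9, 10, 10]
MUL      [9, 100]
POP      [9]
STORE 2  []
PUSH 54  [54]
PUSH 3   [54, 3]
OVER     [54, 3, 54]
PUSH 11  [54, 3, 54, 11]
STORE 1  [54, 3, 54]
OVER     [54, 3, 54, 3]
MUL      [54, 3, 162]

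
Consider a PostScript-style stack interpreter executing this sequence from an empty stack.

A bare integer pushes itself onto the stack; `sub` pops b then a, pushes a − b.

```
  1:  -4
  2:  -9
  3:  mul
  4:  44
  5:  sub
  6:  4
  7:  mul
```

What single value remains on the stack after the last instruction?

-4  : [-4]
-9  : [-4, -9]
mul : [36]
44  : [36, 44]
sub : [-8]
4   : [-8, 4]
mul : [-32]

-32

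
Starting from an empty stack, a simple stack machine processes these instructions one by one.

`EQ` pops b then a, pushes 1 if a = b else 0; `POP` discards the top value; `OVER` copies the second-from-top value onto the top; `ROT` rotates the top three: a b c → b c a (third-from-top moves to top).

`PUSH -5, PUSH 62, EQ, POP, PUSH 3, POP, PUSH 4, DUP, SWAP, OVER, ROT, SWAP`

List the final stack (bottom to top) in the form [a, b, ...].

PUSH -5 → [-5]
PUSH 62 → [-5, 62]
EQ      → [0]
POP     → []
PUSH 3  → [3]
POP     → []
PUSH 4  → [4]
DUP     → [4, 4]
SWAP    → [4, 4]
OVER    → [4, 4, 4]
ROT     → [4, 4, 4]
SWAP    → [4, 4, 4]

[4, 4, 4]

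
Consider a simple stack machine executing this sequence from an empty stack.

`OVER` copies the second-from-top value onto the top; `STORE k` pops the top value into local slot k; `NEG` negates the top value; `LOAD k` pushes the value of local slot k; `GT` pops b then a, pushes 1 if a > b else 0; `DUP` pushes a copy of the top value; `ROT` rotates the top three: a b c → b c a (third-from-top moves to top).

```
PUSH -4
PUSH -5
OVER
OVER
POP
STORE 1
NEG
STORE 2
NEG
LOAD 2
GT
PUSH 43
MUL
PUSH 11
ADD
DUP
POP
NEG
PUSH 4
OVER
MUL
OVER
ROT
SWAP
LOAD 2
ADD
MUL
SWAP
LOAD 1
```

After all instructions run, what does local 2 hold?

PUSH -4 : [-4]
PUSH -5 : [-4, -5]
OVER    : [-4, -5, -4]
OVER    : [-4, -5, -4, -5]
POP     : [-4, -5, -4]
STORE 1 : [-4, -5]
NEG     : [-4, 5]
STORE 2 : [-4]
NEG     : [4]
LOAD 2  : [4, 5]
GT      : [0]
PUSH 43 : [0, 43]
MUL     : [0]
PUSH 11 : [0, 11]
ADD     : [11]
DUP     : [11, 11]
POP     : [11]
NEG     : [-11]
PUSH 4  : [-11, 4]
OVER    : [-11, 4, -11]
MUL     : [-11, -44]
OVER    : [-11, -44, -11]
ROT     : [-44, -11, -11]
SWAP    : [-44, -11, -11]
LOAD 2  : [-44, -11, -11, 5]
ADD     : [-44, -11, -6]
MUL     : [-44, 66]
SWAP    : [66, -44]
LOAD 1  : [66, -44, -4]

5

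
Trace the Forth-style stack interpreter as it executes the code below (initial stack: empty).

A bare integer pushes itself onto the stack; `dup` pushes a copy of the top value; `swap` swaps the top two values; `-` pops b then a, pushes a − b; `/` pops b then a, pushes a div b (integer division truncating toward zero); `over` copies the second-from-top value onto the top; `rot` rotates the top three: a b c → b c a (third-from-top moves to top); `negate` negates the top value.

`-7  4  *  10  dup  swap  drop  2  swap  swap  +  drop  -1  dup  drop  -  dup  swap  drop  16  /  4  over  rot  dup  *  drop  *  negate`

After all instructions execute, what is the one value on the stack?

-7     : [-7]
4      : [-7, 4]
*      : [-28]
10     : [-28, 10]
dup    : [-28, 10, 10]
swap   : [-28, 10, 10]
drop   : [-28, 10]
2      : [-28, 10, 2]
swap   : [-28, 2, 10]
swap   : [-28, 10, 2]
+      : [-28, 12]
drop   : [-28]
-1     : [-28, -1]
dup    : [-28, -1, -1]
drop   : [-28, -1]
-      : [-27]
dup    : [-27, -27]
swap   : [-27, -27]
drop   : [-27]
16     : [-27, 16]
/      : [-1]
4      : [-1, 4]
over   : [-1, 4, -1]
rot    : [4, -1, -1]
dup    : [4, -1, -1, -1]
*      : [4, -1, 1]
drop   : [4, -1]
*      : [-4]
negate : [4]

4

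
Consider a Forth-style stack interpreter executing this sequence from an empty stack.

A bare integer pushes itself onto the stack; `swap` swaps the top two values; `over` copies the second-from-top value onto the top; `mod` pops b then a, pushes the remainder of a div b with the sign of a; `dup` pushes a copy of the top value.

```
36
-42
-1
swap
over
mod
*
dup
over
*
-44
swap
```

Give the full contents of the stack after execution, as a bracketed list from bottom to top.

[36, 0, -44, 0]

36   : 36
-42  : 36 -42
-1   : 36 -42 -1
swap : 36 -1 -42
over : 36 -1 -42 -1
mod  : 36 -1 0
*    : 36 0
dup  : 36 0 0
over : 36 0 0 0
*    : 36 0 0
-44  : 36 0 0 -44
swap : 36 0 -44 0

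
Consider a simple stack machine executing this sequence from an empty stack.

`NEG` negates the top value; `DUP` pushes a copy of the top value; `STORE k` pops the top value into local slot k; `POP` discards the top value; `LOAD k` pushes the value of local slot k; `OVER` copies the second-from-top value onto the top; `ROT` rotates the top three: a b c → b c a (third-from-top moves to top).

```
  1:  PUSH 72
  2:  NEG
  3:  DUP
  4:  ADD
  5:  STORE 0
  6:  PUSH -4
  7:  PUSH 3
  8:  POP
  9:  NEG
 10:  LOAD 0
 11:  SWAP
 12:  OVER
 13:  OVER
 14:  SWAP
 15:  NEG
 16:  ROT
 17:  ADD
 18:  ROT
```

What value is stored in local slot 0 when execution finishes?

PUSH 72 : [72]
NEG     : [-72]
DUP     : [-72, -72]
ADD     : [-144]
STORE 0 : []
PUSH -4 : [-4]
PUSH 3  : [-4, 3]
POP     : [-4]
NEG     : [4]
LOAD 0  : [4, -144]
SWAP    : [-144, 4]
OVER    : [-144, 4, -144]
OVER    : [-144, 4, -144, 4]
SWAP    : [-144, 4, 4, -144]
NEG     : [-144, 4, 4, 144]
ROT     : [-144, 4, 144, 4]
ADD     : [-144, 4, 148]
ROT     : [4, 148, -144]

-144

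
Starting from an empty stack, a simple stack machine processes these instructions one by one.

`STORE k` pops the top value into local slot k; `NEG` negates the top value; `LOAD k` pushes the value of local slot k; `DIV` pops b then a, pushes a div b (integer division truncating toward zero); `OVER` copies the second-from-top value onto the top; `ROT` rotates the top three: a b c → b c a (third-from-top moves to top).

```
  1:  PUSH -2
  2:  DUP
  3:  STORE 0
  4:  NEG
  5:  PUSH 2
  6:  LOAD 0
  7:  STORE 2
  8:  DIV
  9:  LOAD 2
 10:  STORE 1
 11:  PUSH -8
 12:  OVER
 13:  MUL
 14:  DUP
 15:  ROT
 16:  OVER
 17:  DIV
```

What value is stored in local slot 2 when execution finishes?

PUSH -2 : -2
DUP     : -2 -2
STORE 0 : -2
NEG     : 2
PUSH 2  : 2 2
LOAD 0  : 2 2 -2
STORE 2 : 2 2
DIV     : 1
LOAD 2  : 1 -2
STORE 1 : 1
PUSH -8 : 1 -8
OVER    : 1 -8 1
MUL     : 1 -8
DUP     : 1 -8 -8
ROT     : -8 -8 1
OVER    : -8 -8 1 -8
DIV     : -8 -8 0

-2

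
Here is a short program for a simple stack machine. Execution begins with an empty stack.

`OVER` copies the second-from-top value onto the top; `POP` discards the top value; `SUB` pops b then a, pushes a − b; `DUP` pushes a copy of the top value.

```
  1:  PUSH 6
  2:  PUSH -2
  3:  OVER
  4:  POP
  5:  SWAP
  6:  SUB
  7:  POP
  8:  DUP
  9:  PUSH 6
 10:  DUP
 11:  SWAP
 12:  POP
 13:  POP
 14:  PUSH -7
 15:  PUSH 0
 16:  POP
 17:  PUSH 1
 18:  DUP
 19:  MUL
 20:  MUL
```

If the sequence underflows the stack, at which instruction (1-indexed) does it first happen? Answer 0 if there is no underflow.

PUSH 6  → 6
PUSH -2 → 6 -2
OVER    → 6 -2 6
POP     → 6 -2
SWAP    → -2 6
SUB     → -8
POP     → (empty)
DUP  — needs 1 operand, stack has 0 → underflow

8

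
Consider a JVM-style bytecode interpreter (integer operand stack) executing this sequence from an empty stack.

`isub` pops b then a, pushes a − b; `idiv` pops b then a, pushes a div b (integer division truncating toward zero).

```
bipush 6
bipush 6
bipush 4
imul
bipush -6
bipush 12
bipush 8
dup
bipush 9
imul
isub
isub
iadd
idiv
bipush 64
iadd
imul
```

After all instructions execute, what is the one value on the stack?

384

bipush 6  → [6]
bipush 6  → [6, 6]
bipush 4  → [6, 6, 4]
imul      → [6, 24]
bipush -6 → [6, 24, -6]
bipush 12 → [6, 24, -6, 12]
bipush 8  → [6, 24, -6, 12, 8]
dup       → [6, 24, -6, 12, 8, 8]
bipush 9  → [6, 24, -6, 12, 8, 8, 9]
imul      → [6, 24, -6, 12, 8, 72]
isub      → [6, 24, -6, 12, -64]
isub      → [6, 24, -6, 76]
iadd      → [6, 24, 70]
idiv      → [6, 0]
bipush 64 → [6, 0, 64]
iadd      → [6, 64]
imul      → [384]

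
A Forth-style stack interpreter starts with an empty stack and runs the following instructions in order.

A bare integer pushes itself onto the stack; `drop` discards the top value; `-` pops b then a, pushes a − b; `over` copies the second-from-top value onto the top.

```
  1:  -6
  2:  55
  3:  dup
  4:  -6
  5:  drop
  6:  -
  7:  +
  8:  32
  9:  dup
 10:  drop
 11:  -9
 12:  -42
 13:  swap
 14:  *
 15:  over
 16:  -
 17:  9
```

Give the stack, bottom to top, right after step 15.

-6   -> -6
55   -> -6 55
dup  -> -6 55 55
-6   -> -6 55 55 -6
drop -> -6 55 55
-    -> -6 0
+    -> -6
32   -> -6 32
dup  -> -6 32 32
drop -> -6 32
-9   -> -6 32 -9
-42  -> -6 32 -9 -42
swap -> -6 32 -42 -9
*    -> -6 32 378
over -> -6 32 378 32

[-6, 32, 378, 32]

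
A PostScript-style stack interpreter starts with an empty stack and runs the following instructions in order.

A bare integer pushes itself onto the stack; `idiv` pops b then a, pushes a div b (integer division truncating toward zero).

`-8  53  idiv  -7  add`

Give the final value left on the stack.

-8   : [-8]
53   : [-8, 53]
idiv : [0]
-7   : [0, -7]
add  : [-7]

-7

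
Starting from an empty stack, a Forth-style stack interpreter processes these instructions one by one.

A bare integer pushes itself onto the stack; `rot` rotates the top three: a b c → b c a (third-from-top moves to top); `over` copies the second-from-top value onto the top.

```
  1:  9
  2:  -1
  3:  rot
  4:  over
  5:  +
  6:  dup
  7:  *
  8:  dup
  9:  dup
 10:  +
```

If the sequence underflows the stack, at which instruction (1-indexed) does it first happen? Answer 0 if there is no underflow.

3

9  -> 9
-1 -> 9 -1
rot  — needs 3 operands, stack has 2 → underflow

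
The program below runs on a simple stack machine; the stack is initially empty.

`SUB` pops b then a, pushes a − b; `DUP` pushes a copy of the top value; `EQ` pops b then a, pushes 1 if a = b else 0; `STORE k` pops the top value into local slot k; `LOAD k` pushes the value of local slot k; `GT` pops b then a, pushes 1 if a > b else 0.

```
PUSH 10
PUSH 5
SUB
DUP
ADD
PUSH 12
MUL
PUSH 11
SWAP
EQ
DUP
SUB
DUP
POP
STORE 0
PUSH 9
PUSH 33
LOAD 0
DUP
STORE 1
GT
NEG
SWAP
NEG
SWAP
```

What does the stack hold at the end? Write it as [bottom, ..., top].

PUSH 10  10
PUSH 5   10 5
SUB      5
DUP      5 5
ADD      10
PUSH 12  10 12
MUL      120
PUSH 11  120 11
SWAP     11 120
EQ       0
DUP      0 0
SUB      0
DUP      0 0
POP      0
STORE 0  (empty)
PUSH 9   9
PUSH 33  9 33
LOAD 0   9 33 0
DUP      9 33 0 0
STORE 1  9 33 0
GT       9 1
NEG      9 -1
SWAP     -1 9
NEG      -1 -9
SWAP     -9 -1

[-9, -1]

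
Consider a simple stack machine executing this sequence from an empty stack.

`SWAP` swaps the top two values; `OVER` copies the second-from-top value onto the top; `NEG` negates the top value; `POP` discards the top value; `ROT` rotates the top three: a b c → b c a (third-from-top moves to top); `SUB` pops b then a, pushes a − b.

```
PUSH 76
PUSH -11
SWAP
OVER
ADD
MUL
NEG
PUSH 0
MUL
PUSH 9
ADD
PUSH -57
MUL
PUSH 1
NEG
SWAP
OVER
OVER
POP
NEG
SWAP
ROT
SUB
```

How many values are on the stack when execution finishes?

PUSH 76   [76]
PUSH -11  [76, -11]
SWAP      [-11, 76]
OVER      [-11, 76, -11]
ADD       [-11, 65]
MUL       [-715]
NEG       [715]
PUSH 0    [715, 0]
MUL       [0]
PUSH 9    [0, 9]
ADD       [9]
PUSH -57  [9, -57]
MUL       [-513]
PUSH 1    [-513, 1]
NEG       [-513, -1]
SWAP      [-1, -513]
OVER      [-1, -513, -1]
OVER      [-1, -513, -1, -513]
POP       [-1, -513, -1]
NEG       [-1, -513, 1]
SWAP      [-1, 1, -513]
ROT       [1, -513, -1]
SUB       [1, -512]

2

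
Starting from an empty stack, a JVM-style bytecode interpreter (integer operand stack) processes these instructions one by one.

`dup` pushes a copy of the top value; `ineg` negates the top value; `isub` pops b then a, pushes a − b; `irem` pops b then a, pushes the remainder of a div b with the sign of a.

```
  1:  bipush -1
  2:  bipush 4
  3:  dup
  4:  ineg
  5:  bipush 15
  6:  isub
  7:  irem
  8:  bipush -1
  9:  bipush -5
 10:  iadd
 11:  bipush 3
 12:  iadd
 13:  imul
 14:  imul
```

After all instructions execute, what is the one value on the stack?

12

bipush -1  -1
bipush 4   -1 4
dup        -1 4 4
ineg       -1 4 -4
bipush 15  -1 4 -4 15
isub       -1 4 -19
irem       -1 4
bipush -1  -1 4 -1
bipush -5  -1 4 -1 -5
iadd       -1 4 -6
bipush 3   -1 4 -6 3
iadd       -1 4 -3
imul       -1 -12
imul       12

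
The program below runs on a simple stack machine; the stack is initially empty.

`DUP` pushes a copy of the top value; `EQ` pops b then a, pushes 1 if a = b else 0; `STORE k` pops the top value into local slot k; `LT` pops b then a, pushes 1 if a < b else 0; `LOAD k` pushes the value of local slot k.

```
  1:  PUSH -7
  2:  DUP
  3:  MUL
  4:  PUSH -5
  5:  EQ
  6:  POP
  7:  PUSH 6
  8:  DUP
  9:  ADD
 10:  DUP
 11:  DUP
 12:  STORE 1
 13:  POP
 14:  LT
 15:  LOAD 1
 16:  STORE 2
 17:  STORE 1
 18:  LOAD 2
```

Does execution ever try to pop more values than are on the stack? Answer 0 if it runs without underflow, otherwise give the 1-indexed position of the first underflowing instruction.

14

PUSH -7 : [-7]
DUP     : [-7, -7]
MUL     : [49]
PUSH -5 : [49, -5]
EQ      : [0]
POP     : []
PUSH 6  : [6]
DUP     : [6, 6]
ADD     : [12]
DUP     : [12, 12]
DUP     : [12, 12, 12]
STORE 1 : [12, 12]
POP     : [12]
LT  — needs 2 operands, stack has 1 → underflow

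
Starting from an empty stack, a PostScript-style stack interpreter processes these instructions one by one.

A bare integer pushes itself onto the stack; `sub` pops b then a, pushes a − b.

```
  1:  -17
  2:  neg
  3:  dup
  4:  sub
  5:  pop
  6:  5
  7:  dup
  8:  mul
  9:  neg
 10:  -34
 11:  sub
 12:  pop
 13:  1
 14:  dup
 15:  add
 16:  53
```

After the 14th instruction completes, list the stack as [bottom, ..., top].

[1, 1]

-17 -> [-17]
neg -> [17]
dup -> [17, 17]
sub -> [0]
pop -> []
5   -> [5]
dup -> [5, 5]
mul -> [25]
neg -> [-25]
-34 -> [-25, -34]
sub -> [9]
pop -> []
1   -> [1]
dup -> [1, 1]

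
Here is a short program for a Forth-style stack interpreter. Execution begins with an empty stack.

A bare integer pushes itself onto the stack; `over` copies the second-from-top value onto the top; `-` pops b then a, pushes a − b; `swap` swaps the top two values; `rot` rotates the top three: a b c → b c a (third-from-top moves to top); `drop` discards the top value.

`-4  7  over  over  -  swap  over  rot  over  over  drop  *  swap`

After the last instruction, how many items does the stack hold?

4

-4   → [-4]
7    → [-4, 7]
over → [-4, 7, -4]
over → [-4, 7, -4, 7]
-    → [-4, 7, -11]
swap → [-4, -11, 7]
over → [-4, -11, 7, -11]
rot  → [-4, 7, -11, -11]
over → [-4, 7, -11, -11, -11]
over → [-4, 7, -11, -11, -11, -11]
drop → [-4, 7, -11, -11, -11]
*    → [-4, 7, -11, 121]
swap → [-4, 7, 121, -11]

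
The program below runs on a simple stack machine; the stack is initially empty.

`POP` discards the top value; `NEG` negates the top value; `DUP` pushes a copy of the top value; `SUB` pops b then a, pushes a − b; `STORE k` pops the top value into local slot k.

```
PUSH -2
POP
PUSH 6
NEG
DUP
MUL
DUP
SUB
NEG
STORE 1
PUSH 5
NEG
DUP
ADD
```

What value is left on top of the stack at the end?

-10

PUSH -2 : -2
POP     : (empty)
PUSH 6  : 6
NEG     : -6
DUP     : -6 -6
MUL     : 36
DUP     : 36 36
SUB     : 0
NEG     : 0
STORE 1 : (empty)
PUSH 5  : 5
NEG     : -5
DUP     : -5 -5
ADD     : -10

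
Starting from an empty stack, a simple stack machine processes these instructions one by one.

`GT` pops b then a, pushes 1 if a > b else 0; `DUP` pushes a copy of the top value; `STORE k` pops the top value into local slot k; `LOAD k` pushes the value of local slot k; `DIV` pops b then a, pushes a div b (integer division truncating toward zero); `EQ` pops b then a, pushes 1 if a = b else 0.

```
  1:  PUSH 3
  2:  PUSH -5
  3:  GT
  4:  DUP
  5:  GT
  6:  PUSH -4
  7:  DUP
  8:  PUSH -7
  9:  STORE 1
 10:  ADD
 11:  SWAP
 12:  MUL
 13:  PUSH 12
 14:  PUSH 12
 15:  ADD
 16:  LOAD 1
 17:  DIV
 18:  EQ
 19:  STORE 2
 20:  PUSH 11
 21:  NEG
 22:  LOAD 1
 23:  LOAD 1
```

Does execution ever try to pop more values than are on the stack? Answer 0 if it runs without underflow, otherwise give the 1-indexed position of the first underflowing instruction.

0

PUSH 3  → 3
PUSH -5 → 3 -5
GT      → 1
DUP     → 1 1
GT      → 0
PUSH -4 → 0 -4
DUP     → 0 -4 -4
PUSH -7 → 0 -4 -4 -7
STORE 1 → 0 -4 -4
ADD     → 0 -8
SWAP    → -8 0
MUL     → 0
PUSH 12 → 0 12
PUSH 12 → 0 12 12
ADD     → 0 24
LOAD 1  → 0 24 -7
DIV     → 0 -3
EQ      → 0
STORE 2 → (empty)
PUSH 11 → 11
NEG     → -11
LOAD 1  → -11 -7
LOAD 1  → -11 -7 -7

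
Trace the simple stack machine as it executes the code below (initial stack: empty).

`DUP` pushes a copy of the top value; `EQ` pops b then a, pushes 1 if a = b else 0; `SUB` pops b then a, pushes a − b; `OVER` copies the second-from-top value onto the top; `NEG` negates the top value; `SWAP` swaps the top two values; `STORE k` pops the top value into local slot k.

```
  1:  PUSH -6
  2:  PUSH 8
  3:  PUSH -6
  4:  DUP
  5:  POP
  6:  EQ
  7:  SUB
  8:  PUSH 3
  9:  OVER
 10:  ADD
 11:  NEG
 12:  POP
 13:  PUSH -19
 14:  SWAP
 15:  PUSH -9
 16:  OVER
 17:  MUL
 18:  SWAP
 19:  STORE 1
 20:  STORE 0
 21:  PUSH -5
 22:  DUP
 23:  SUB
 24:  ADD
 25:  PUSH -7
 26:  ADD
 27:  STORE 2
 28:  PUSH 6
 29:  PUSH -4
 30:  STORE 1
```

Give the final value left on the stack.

PUSH -6   -6
PUSH 8    -6 8
PUSH -6   -6 8 -6
DUP       -6 8 -6 -6
POP       -6 8 -6
EQ        -6 0
SUB       -6
PUSH 3    -6 3
OVER      -6 3 -6
ADD       -6 -3
NEG       -6 3
POP       -6
PUSH -19  -6 -19
SWAP      -19 -6
PUSH -9   -19 -6 -9
OVER      -19 -6 -9 -6
MUL       -19 -6 54
SWAP      -19 54 -6
STORE 1   -19 54
STORE 0   -19
PUSH -5   -19 -5
DUP       -19 -5 -5
SUB       -19 0
ADD       -19
PUSH -7   -19 -7
ADD       -26
STORE 2   (empty)
PUSH 6    6
PUSH -4   6 -4
STORE 1   6

6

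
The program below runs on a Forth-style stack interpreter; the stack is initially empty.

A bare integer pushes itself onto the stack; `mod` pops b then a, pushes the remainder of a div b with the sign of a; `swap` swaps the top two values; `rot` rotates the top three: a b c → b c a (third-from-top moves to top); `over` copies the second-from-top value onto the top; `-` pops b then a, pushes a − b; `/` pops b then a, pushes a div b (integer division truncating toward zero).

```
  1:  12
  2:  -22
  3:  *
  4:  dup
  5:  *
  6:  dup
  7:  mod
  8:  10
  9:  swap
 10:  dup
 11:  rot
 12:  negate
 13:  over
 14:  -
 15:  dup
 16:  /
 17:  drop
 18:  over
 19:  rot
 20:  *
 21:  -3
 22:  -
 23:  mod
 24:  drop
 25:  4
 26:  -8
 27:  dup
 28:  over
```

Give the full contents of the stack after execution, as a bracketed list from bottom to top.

[4, -8, -8, -8]

12     -> [12]
-22    -> [12, -22]
*      -> [-264]
dup    -> [-264, -264]
*      -> [69696]
dup    -> [69696, 69696]
mod    -> [0]
10     -> [0, 10]
swap   -> [10, 0]
dup    -> [10, 0, 0]
rot    -> [0, 0, 10]
negate -> [0, 0, -10]
over   -> [0, 0, -10, 0]
-      -> [0, 0, -10]
dup    -> [0, 0, -10, -10]
/      -> [0, 0, 1]
drop   -> [0, 0]
over   -> [0, 0, 0]
rot    -> [0, 0, 0]
*      -> [0, 0]
-3     -> [0, 0, -3]
-      -> [0, 3]
mod    -> [0]
drop   -> []
4      -> [4]
-8     -> [4, -8]
dup    -> [4, -8, -8]
over   -> [4, -8, -8, -8]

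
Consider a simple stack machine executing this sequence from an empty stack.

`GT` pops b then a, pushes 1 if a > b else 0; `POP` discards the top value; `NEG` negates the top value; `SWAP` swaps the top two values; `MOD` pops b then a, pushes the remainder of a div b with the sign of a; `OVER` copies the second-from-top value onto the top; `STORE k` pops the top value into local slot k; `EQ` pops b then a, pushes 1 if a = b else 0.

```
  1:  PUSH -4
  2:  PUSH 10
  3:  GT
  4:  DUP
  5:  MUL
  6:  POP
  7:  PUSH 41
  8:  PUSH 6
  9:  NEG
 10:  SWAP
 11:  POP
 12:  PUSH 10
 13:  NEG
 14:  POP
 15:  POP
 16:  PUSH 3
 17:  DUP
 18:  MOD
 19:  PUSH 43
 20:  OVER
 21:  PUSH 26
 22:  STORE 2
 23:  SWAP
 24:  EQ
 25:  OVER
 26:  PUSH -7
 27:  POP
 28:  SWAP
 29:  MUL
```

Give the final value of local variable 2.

26

PUSH -4 : -4
PUSH 10 : -4 10
GT      : 0
DUP     : 0 0
MUL     : 0
POP     : (empty)
PUSH 41 : 41
PUSH 6  : 41 6
NEG     : 41 -6
SWAP    : -6 41
POP     : -6
PUSH 10 : -6 10
NEG     : -6 -10
POP     : -6
POP     : (empty)
PUSH 3  : 3
DUP     : 3 3
MOD     : 0
PUSH 43 : 0 43
OVER    : 0 43 0
PUSH 26 : 0 43 0 26
STORE 2 : 0 43 0
SWAP    : 0 0 43
EQ      : 0 0
OVER    : 0 0 0
PUSH -7 : 0 0 0 -7
POP     : 0 0 0
SWAP    : 0 0 0
MUL     : 0 0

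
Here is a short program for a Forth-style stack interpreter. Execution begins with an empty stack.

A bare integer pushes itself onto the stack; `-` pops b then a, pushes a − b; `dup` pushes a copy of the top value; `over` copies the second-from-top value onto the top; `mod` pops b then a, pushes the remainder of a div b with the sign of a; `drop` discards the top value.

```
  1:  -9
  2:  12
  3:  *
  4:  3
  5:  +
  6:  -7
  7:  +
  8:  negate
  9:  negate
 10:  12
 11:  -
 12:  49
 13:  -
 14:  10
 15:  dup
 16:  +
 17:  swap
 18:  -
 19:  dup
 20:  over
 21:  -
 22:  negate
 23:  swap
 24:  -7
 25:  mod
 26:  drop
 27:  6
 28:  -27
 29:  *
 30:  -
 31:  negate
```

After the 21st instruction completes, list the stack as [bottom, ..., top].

[193, 0]

-9     → [-9]
12     → [-9, 12]
*      → [-108]
3      → [-108, 3]
+      → [-105]
-7     → [-105, -7]
+      → [-112]
negate → [112]
negate → [-112]
12     → [-112, 12]
-      → [-124]
49     → [-124, 49]
-      → [-173]
10     → [-173, 10]
dup    → [-173, 10, 10]
+      → [-173, 20]
swap   → [20, -173]
-      → [193]
dup    → [193, 193]
over   → [193, 193, 193]
-      → [193, 0]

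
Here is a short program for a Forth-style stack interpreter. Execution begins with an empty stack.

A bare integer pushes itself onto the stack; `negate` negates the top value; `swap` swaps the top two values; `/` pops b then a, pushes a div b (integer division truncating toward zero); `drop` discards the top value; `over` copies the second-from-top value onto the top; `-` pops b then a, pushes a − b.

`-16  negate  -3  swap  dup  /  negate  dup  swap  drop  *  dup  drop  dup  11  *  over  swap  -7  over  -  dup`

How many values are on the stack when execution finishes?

5

-16     [-16]
negate  [16]
-3      [16, -3]
swap    [-3, 16]
dup     [-3, 16, 16]
/       [-3, 1]
negate  [-3, -1]
dup     [-3, -1, -1]
swap    [-3, -1, -1]
drop    [-3, -1]
*       [3]
dup     [3, 3]
drop    [3]
dup     [3, 3]
11      [3, 3, 11]
*       [3, 33]
over    [3, 33, 3]
swap    [3, 3, 33]
-7      [3, 3, 33, -7]
over    [3, 3, 33, -7, 33]
-       [3, 3, 33, -40]
dup     [3, 3, 33, -40, -40]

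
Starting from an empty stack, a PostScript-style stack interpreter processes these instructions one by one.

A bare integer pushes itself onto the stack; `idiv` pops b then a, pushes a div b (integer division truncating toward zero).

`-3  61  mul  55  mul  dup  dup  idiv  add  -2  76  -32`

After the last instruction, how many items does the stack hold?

4

-3   -> [-3]
61   -> [-3, 61]
mul  -> [-183]
55   -> [-183, 55]
mul  -> [-10065]
dup  -> [-10065, -10065]
dup  -> [-10065, -10065, -10065]
idiv -> [-10065, 1]
add  -> [-10064]
-2   -> [-10064, -2]
76   -> [-10064, -2, 76]
-32  -> [-10064, -2, 76, -32]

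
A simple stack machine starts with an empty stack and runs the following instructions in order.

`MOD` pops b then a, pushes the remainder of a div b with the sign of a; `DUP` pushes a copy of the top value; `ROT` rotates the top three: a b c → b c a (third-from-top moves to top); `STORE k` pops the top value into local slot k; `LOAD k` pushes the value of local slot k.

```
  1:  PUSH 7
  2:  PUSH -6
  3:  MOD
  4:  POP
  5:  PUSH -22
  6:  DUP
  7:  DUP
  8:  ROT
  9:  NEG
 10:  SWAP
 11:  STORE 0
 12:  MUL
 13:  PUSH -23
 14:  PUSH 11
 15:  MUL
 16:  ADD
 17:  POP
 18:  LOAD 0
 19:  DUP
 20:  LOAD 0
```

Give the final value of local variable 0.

PUSH 7   : [7]
PUSH -6  : [7, -6]
MOD      : [1]
POP      : []
PUSH -22 : [-22]
DUP      : [-22, -22]
DUP      : [-22, -22, -22]
ROT      : [-22, -22, -22]
NEG      : [-22, -22, 22]
SWAP     : [-22, 22, -22]
STORE 0  : [-22, 22]
MUL      : [-484]
PUSH -23 : [-484, -23]
PUSH 11  : [-484, -23, 11]
MUL      : [-484, -253]
ADD      : [-737]
POP      : []
LOAD 0   : [-22]
DUP      : [-22, -22]
LOAD 0   : [-22, -22, -22]

-22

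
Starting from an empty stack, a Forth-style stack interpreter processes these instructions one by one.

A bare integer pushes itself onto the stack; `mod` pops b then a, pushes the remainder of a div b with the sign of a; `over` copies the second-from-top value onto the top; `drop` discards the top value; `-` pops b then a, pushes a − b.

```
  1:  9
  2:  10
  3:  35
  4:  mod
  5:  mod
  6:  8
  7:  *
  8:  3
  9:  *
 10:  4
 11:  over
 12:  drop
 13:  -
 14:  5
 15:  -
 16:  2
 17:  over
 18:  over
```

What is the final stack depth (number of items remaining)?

4

9    -> [9]
10   -> [9, 10]
35   -> [9, 10, 35]
mod  -> [9, 10]
mod  -> [9]
8    -> [9, 8]
*    -> [72]
3    -> [72, 3]
*    -> [216]
4    -> [216, 4]
over -> [216, 4, 216]
drop -> [216, 4]
-    -> [212]
5    -> [212, 5]
-    -> [207]
2    -> [207, 2]
over -> [207, 2, 207]
over -> [207, 2, 207, 2]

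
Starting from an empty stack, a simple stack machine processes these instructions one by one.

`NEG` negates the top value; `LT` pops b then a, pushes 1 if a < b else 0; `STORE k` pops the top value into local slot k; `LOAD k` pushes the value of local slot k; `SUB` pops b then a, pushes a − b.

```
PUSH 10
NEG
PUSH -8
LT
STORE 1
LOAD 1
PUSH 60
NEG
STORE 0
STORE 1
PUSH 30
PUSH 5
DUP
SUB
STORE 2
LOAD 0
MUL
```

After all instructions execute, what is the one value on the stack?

PUSH 10  10
NEG      -10
PUSH -8  -10 -8
LT       1
STORE 1  (empty)
LOAD 1   1
PUSH 60  1 60
NEG      1 -60
STORE 0  1
STORE 1  (empty)
PUSH 30  30
PUSH 5   30 5
DUP      30 5 5
SUB      30 0
STORE 2  30
LOAD 0   30 -60
MUL      -1800

-1800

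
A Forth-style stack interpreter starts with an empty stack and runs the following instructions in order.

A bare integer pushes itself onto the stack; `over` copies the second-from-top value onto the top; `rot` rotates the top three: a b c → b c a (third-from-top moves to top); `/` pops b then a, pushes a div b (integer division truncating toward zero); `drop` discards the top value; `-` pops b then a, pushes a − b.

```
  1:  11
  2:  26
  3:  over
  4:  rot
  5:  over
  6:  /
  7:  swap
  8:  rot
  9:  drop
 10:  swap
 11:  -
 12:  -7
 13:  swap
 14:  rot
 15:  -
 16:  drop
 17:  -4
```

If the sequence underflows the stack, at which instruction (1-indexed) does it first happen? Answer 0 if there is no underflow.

14

11    11
26    11 26
over  11 26 11
rot   26 11 11
over  26 11 11 11
/     26 11 1
swap  26 1 11
rot   1 11 26
drop  1 11
swap  11 1
-     10
-7    10 -7
swap  -7 10
rot  — needs 3 operands, stack has 2 → underflow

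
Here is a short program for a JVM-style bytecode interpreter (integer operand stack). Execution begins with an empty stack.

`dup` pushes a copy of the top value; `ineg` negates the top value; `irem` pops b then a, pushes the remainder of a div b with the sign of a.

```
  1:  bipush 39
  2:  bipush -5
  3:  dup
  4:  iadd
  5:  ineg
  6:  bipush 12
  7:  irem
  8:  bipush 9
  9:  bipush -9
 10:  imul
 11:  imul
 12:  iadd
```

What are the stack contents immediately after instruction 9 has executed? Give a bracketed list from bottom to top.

[39, 10, 9, -9]

bipush 39 : 39
bipush -5 : 39 -5
dup       : 39 -5 -5
iadd      : 39 -10
ineg      : 39 10
bipush 12 : 39 10 12
irem      : 39 10
bipush 9  : 39 10 9
bipush -9 : 39 10 9 -9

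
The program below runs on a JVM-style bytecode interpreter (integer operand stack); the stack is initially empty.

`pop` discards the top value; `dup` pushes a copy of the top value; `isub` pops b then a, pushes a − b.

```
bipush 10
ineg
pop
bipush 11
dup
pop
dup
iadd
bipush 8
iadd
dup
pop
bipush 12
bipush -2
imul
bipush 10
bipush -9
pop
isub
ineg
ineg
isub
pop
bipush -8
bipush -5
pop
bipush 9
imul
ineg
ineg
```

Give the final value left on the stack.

-72

bipush 10  [10]
ineg       [-10]
pop        []
bipush 11  [11]
dup        [11, 11]
pop        [11]
dup        [11, 11]
iadd       [22]
bipush 8   [22, 8]
iadd       [30]
dup        [30, 30]
pop        [30]
bipush 12  [30, 12]
bipush -2  [30, 12, -2]
imul       [30, -24]
bipush 10  [30, -24, 10]
bipush -9  [30, -24, 10, -9]
pop        [30, -24, 10]
isub       [30, -34]
ineg       [30, 34]
ineg       [30, -34]
isub       [64]
pop        []
bipush -8  [-8]
bipush -5  [-8, -5]
pop        [-8]
bipush 9   [-8, 9]
imul       [-72]
ineg       [72]
ineg       [-72]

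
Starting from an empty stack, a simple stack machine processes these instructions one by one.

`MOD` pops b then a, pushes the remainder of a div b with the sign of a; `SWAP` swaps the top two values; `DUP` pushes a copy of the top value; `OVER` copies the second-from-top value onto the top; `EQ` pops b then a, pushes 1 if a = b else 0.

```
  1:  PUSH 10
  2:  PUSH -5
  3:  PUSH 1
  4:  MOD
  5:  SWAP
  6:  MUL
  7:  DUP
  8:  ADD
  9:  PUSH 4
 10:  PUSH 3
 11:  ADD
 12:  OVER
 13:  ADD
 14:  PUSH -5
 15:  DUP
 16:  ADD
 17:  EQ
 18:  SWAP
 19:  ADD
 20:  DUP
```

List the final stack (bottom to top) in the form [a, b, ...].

[0, 0]

PUSH 10 : 10
PUSH -5 : 10 -5
PUSH 1  : 10 -5 1
MOD     : 10 0
SWAP    : 0 10
MUL     : 0
DUP     : 0 0
ADD     : 0
PUSH 4  : 0 4
PUSH 3  : 0 4 3
ADD     : 0 7
OVER    : 0 7 0
ADD     : 0 7
PUSH -5 : 0 7 -5
DUP     : 0 7 -5 -5
ADD     : 0 7 -10
EQ      : 0 0
SWAP    : 0 0
ADD     : 0
DUP     : 0 0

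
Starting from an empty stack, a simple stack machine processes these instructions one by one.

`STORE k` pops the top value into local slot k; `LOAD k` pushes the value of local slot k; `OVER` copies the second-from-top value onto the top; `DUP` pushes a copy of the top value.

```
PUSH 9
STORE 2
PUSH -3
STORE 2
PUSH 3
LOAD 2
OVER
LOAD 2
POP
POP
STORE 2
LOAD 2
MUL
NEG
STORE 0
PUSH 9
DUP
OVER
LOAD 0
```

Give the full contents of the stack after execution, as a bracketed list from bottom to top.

[9, 9, 9, 9]

PUSH 9  → [9]
STORE 2 → []
PUSH -3 → [-3]
STORE 2 → []
PUSH 3  → [3]
LOAD 2  → [3, -3]
OVER    → [3, -3, 3]
LOAD 2  → [3, -3, 3, -3]
POP     → [3, -3, 3]
POP     → [3, -3]
STORE 2 → [3]
LOAD 2  → [3, -3]
MUL     → [-9]
NEG     → [9]
STORE 0 → []
PUSH 9  → [9]
DUP     → [9, 9]
OVER    → [9, 9, 9]
LOAD 0  → [9, 9, 9, 9]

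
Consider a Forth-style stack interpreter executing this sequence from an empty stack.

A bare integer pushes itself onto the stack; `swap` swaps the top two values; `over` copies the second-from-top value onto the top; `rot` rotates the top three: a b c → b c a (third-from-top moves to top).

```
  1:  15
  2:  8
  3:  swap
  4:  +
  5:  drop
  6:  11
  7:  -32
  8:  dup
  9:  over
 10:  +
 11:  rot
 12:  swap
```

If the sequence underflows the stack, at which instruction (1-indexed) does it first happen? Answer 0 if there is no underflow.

15   → [15]
8    → [15, 8]
swap → [8, 15]
+    → [23]
drop → []
11   → [11]
-32  → [11, -32]
dup  → [11, -32, -32]
over → [11, -32, -32, -32]
+    → [11, -32, -64]
rot  → [-32, -64, 11]
swap → [-32, 11, -64]

0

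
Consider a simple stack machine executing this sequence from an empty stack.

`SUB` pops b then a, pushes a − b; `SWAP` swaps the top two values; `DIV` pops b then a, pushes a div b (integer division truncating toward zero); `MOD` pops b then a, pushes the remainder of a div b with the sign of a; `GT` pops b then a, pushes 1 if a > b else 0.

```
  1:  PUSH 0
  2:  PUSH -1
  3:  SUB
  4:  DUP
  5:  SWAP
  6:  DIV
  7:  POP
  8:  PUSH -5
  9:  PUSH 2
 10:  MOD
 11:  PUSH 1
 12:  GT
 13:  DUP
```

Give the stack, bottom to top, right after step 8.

PUSH 0  -> 0
PUSH -1 -> 0 -1
SUB     -> 1
DUP     -> 1 1
SWAP    -> 1 1
DIV     -> 1
POP     -> (empty)
PUSH -5 -> -5

[-5]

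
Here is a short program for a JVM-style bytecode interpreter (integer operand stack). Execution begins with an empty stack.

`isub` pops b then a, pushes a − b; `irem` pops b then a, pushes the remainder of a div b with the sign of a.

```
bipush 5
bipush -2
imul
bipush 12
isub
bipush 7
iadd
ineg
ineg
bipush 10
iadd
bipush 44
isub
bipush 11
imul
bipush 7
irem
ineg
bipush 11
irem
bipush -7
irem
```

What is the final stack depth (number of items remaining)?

1

bipush 5  → [5]
bipush -2 → [5, -2]
imul      → [-10]
bipush 12 → [-10, 12]
isub      → [-22]
bipush 7  → [-22, 7]
iadd      → [-15]
ineg      → [15]
ineg      → [-15]
bipush 10 → [-15, 10]
iadd      → [-5]
bipush 44 → [-5, 44]
isub      → [-49]
bipush 11 → [-49, 11]
imul      → [-539]
bipush 7  → [-539, 7]
irem      → [0]
ineg      → [0]
bipush 11 → [0, 11]
irem      → [0]
bipush -7 → [0, -7]
irem      → [0]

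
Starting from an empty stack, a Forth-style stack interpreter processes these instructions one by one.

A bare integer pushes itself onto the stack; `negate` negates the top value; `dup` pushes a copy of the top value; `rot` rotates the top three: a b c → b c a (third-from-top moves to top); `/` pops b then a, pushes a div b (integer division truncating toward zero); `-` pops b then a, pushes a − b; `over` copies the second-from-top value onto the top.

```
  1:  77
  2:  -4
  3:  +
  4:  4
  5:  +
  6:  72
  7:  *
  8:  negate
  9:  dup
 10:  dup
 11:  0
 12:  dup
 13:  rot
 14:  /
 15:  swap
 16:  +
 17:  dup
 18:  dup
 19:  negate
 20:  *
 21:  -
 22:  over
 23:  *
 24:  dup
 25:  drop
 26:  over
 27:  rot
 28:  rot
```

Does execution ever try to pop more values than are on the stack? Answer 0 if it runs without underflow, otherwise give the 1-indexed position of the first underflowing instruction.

77     → 77
-4     → 77 -4
+      → 73
4      → 73 4
+      → 77
72     → 77 72
*      → 5544
negate → -5544
dup    → -5544 -5544
dup    → -5544 -5544 -5544
0      → -5544 -5544 -5544 0
dup    → -5544 -5544 -5544 0 0
rot    → -5544 -5544 0 0 -5544
/      → -5544 -5544 0 0
swap   → -5544 -5544 0 0
+      → -5544 -5544 0
dup    → -5544 -5544 0 0
dup    → -5544 -5544 0 0 0
negate → -5544 -5544 0 0 0
*      → -5544 -5544 0 0
-      → -5544 -5544 0
over   → -5544 -5544 0 -5544
*      → -5544 -5544 0
dup    → -5544 -5544 0 0
drop   → -5544 -5544 0
over   → -5544 -5544 0 -5544
rot    → -5544 0 -5544 -5544
rot    → -5544 -5544 -5544 0

0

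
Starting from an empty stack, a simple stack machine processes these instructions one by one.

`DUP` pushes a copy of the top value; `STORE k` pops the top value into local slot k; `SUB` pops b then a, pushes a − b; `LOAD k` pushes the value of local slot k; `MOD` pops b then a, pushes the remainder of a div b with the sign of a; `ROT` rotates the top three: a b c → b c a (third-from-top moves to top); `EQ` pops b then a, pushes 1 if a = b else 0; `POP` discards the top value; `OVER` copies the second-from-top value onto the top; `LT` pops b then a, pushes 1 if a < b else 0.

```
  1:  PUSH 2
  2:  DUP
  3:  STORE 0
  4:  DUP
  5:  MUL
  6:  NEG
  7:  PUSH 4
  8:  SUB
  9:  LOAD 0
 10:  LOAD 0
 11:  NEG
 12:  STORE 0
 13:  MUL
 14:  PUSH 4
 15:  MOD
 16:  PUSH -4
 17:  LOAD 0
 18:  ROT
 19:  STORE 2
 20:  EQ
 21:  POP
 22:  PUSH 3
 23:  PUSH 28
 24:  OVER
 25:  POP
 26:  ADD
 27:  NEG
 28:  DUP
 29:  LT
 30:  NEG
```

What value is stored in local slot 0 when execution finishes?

-2

PUSH 2  -> 2
DUP     -> 2 2
STORE 0 -> 2
DUP     -> 2 2
MUL     -> 4
NEG     -> -4
PUSH 4  -> -4 4
SUB     -> -8
LOAD 0  -> -8 2
LOAD 0  -> -8 2 2
NEG     -> -8 2 -2
STORE 0 -> -8 2
MUL     -> -16
PUSH 4  -> -16 4
MOD     -> 0
PUSH -4 -> 0 -4
LOAD 0  -> 0 -4 -2
ROT     -> -4 -2 0
STORE 2 -> -4 -2
EQ      -> 0
POP     -> (empty)
PUSH 3  -> 3
PUSH 28 -> 3 28
OVER    -> 3 28 3
POP     -> 3 28
ADD     -> 31
NEG     -> -31
DUP     -> -31 -31
LT      -> 0
NEG     -> 0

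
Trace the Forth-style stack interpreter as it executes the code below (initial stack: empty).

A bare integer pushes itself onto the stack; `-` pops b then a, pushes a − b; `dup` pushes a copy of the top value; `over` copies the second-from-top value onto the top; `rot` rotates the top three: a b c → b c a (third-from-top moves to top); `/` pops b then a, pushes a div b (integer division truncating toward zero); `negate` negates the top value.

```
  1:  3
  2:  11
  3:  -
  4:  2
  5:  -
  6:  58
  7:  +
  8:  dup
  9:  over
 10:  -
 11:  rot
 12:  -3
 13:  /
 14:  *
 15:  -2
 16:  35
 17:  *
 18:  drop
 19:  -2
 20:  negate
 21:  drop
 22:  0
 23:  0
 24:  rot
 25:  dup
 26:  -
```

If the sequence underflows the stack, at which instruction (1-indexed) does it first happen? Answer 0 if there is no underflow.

3     [3]
11    [3, 11]
-     [-8]
2     [-8, 2]
-     [-10]
58    [-10, 58]
+     [48]
dup   [48, 48]
over  [48, 48, 48]
-     [48, 0]
rot  — needs 3 operands, stack has 2 → underflow

11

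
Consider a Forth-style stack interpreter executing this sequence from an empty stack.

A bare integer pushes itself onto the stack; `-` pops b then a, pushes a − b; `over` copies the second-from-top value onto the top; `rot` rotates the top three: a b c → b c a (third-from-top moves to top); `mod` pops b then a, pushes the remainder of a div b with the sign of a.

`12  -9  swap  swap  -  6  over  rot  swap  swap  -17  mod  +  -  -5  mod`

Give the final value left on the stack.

-4

12   -> [12]
-9   -> [12, -9]
swap -> [-9, 12]
swap -> [12, -9]
-    -> [21]
6    -> [21, 6]
over -> [21, 6, 21]
rot  -> [6, 21, 21]
swap -> [6, 21, 21]
swap -> [6, 21, 21]
-17  -> [6, 21, 21, -17]
mod  -> [6, 21, 4]
+    -> [6, 25]
-    -> [-19]
-5   -> [-19, -5]
mod  -> [-4]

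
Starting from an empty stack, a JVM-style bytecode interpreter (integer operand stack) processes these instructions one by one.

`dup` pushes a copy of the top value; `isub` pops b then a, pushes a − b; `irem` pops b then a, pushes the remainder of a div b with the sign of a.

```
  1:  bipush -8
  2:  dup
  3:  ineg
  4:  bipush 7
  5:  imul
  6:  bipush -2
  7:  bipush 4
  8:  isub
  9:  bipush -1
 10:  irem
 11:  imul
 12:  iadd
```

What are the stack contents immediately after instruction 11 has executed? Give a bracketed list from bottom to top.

bipush -8  -8
dup        -8 -8
ineg       -8 8
bipush 7   -8 8 7
imul       -8 56
bipush -2  -8 56 -2
bipush 4   -8 56 -2 4
isub       -8 56 -6
bipush -1  -8 56 -6 -1
irem       -8 56 0
imul       -8 0

[-8, 0]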